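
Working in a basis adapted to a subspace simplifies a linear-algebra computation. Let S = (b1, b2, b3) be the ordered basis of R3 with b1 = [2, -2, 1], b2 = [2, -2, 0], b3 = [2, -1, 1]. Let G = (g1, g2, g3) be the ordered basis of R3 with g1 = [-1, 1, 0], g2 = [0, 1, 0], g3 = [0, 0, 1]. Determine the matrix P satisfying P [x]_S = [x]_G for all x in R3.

Take x = bj: its S-coordinates are the j-th standard unit vector, so P e_j — column j of P — equals [bj]_G.
b1 = -2g1 + 0·g2 + g3, giving column 1 = [-2, 0, 1]; repeating for each j gives P = [[-2, -2, -2], [0, 0, 1], [1, 0, 1]].

[[-2, -2, -2], [0, 0, 1], [1, 0, 1]]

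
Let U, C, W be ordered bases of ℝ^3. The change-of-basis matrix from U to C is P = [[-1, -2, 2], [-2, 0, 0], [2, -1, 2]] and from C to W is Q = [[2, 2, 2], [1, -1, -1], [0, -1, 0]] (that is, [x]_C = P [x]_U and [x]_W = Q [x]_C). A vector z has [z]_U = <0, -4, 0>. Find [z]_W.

<24, 4, 0>

First [z]_C = P [z]_U = <8, 0, 4>.
Then [z]_W = Q [z]_C = <24, 4, 0>.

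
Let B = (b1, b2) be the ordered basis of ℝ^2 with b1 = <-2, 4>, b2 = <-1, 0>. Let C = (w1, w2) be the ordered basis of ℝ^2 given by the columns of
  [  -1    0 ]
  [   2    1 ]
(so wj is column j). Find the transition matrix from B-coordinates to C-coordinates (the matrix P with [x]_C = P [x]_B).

Column j of P is [bj]_C, since P maps B-coordinates to C-coordinates.
Expressing b1 in C: b1 = 2w1 + 0·w2, so column 1 of P is <2, 0>.
Doing the same for each bj gives P = [[2, 1], [0, -2]].

[[2, 1], [0, -2]]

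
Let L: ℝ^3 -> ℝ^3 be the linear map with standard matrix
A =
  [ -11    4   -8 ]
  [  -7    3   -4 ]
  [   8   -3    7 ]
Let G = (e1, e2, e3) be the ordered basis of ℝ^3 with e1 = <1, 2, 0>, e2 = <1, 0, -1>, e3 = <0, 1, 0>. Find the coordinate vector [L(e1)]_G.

Compute L(e1) = A e1 = <-3, -1, 2> in standard coordinates.
Then write this in G-coordinates: solve for y in y_1 e1 + ... + y_3 e3 = <-3, -1, 2>.
This gives y = <-1, -2, 1>, which is column 1 of [L]_G.

<-1, -2, 1>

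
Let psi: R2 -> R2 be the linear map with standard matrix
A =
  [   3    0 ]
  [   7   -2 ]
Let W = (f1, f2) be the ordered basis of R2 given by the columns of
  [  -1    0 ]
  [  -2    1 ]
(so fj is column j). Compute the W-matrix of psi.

[[3, 0], [3, -2]]

With P the matrix whose columns are f1, f2, [psi]_W = P^(-1) A P.
Column by column: psi(f1) = A f1 = <-3, -3>; its W-coordinates <3, 3> give column 1.
Continuing for each basis vector yields [psi]_W = [[3, 0], [3, -2]].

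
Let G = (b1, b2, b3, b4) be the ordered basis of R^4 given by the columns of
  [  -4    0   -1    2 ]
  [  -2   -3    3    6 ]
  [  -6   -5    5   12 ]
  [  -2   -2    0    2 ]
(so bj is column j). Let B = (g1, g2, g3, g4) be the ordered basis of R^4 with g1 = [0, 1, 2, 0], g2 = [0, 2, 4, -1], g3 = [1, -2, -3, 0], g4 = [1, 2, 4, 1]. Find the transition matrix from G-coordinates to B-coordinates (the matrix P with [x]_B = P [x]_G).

[[-2, -1, 1, 2], [0, 1, 0, 0], [-2, 1, -1, 0], [-2, -1, 0, 2]]

Take x = bj: its G-coordinates are the j-th standard unit vector, so P e_j — column j of P — equals [bj]_B.
b1 = -2g1 + 0·g2 - 2g3 - 2g4, giving column 1 = [-2, 0, -2, -2]; repeating for each j gives P = [[-2, -1, 1, 2], [0, 1, 0, 0], [-2, 1, -1, 0], [-2, -1, 0, 2]].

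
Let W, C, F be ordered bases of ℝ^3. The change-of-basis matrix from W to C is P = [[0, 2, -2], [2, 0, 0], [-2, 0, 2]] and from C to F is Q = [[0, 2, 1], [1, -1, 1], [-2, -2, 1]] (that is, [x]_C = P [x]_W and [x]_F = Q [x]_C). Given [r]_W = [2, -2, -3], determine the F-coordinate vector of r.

[-2, -12, -22]

First [r]_C = P [r]_W = [2, 4, -10].
Then [r]_F = Q [r]_C = [-2, -12, -22].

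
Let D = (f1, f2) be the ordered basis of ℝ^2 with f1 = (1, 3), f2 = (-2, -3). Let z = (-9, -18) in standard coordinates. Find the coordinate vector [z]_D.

(-3, 3)

We seek scalars with c_1 f1 + c_2 f2 = z; equivalently solve M c = z where the columns of M are f1, f2.
System: c_1 - 2c_2 = -9, 3c_1 - 3c_2 = -18; solving gives c_1 = -3, c_2 = 3.
Check: -3f1 + 3f2 = (-9, -18).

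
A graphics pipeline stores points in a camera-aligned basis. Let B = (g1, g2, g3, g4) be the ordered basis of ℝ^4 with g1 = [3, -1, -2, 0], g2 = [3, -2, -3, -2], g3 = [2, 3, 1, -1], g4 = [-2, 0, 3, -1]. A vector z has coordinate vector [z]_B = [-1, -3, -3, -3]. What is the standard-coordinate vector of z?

By definition z = -g1 - 3g2 - 3g3 - 3g4.
Summing componentwise gives [-12, -2, -1, 12].

[-12, -2, -1, 12]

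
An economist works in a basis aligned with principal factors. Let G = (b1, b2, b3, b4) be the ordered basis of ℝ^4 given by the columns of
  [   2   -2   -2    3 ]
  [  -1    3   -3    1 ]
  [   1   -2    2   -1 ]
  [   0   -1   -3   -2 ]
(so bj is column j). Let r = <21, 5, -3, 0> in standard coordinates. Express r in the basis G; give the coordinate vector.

<4, 0, -2, 3>

Write r = c_1 b1 + ... + c_4 b4 and solve for the c_i.
Row-reducing the augmented matrix [M | r] gives c = (4, 0, -2, 3).
Check: 4b1 + 0·b2 - 2b3 + 3b4 = <21, 5, -3, 0>.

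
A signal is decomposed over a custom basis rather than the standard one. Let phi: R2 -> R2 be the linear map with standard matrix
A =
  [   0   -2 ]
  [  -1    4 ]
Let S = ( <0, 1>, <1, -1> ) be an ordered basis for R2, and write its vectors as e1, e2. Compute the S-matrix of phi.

[[2, -3], [-2, 2]]

With P the matrix whose columns are e1, e2, [phi]_S = P^(-1) A P.
Column by column: phi(e1) = A e1 = <-2, 4>; its S-coordinates <2, -2> give column 1.
Continuing for each basis vector yields [phi]_S = [[2, -3], [-2, 2]].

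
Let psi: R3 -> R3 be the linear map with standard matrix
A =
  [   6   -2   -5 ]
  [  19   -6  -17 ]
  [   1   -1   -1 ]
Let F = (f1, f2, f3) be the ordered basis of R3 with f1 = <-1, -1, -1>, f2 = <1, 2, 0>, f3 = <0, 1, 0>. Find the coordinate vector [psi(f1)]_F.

Column 1 of [psi]_F is the F-coordinate vector of psi(f1).
In standard coordinates psi(f1) = A f1 = <1, 4, 1>.
Converting to F: <1, 4, 1> = -f1 + 0·f2 + 3f3, so the coordinate vector is <-1, 0, 3>.

<-1, 0, 3>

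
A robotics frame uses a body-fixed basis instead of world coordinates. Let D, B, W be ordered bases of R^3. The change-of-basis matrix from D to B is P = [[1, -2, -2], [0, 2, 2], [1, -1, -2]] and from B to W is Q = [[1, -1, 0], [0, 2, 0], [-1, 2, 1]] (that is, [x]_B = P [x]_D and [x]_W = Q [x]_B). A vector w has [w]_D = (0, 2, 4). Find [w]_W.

First [w]_B = P [w]_D = (-12, 12, -10).
Then [w]_W = Q [w]_B = (-24, 24, 26).

(-24, 24, 26)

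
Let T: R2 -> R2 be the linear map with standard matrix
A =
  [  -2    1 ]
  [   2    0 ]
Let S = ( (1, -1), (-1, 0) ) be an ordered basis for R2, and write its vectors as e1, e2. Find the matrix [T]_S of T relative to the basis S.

The j-th column of [T]_S is [T(ej)]_S.
T(e1) = A e1 = (-3, 2) = -2e1 + e2, so column 1 is (-2, 1).
Repeating for e2 and assembling the columns gives [[-2, 2], [1, 0]].

[[-2, 2], [1, 0]]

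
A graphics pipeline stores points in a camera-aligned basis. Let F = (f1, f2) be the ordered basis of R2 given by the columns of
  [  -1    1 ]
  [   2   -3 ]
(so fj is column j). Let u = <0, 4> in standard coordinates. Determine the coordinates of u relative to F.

Write u = c_1 f1 + c_2 f2 and solve for the c_i.
System: -c_1 + c_2 = 0, 2c_1 - 3c_2 = 4; solving gives c_1 = -4, c_2 = -4.
Check: -4f1 - 4f2 = <0, 4>.

<-4, -4>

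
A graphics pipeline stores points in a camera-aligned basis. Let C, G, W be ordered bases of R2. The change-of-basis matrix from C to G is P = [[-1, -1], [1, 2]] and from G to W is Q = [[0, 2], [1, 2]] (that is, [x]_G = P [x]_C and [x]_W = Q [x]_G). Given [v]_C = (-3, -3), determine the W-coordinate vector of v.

(-18, -12)

Apply P to get G-coordinates (6, -9), then Q to get W-coordinates.
The result is [v]_W = (-18, -12).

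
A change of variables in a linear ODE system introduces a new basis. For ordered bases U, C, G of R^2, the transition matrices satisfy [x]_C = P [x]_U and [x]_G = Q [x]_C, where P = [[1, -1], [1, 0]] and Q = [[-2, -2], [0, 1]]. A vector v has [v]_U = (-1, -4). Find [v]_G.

(-4, -1)

Composing the changes, [v]_G = Q P [v]_U.
Q P = [[-4, 2], [1, 0]]; applying this to (-1, -4) gives (-4, -1).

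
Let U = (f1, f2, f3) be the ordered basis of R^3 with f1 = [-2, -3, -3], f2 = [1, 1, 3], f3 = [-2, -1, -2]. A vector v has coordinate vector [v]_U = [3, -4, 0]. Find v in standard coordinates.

[-10, -13, -21]

The coordinates say v = 3f1 - 4f2 + 0·f3; adding the scaled basis vectors gives [-10, -13, -21].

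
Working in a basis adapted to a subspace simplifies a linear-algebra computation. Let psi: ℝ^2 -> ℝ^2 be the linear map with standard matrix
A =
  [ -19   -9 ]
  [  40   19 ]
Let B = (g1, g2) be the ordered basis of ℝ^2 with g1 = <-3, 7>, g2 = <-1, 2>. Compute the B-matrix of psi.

[[1, 0], [3, -1]]

With P the matrix whose columns are g1, g2, [psi]_B = P^(-1) A P.
Column by column: psi(g1) = A g1 = <-6, 13>; its B-coordinates <1, 3> give column 1.
Continuing for each basis vector yields [psi]_B = [[1, 0], [3, -1]].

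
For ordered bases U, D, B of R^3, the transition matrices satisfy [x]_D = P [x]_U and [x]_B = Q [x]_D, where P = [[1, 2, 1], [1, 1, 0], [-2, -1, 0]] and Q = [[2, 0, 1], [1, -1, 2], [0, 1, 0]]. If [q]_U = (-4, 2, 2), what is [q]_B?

First [q]_D = P [q]_U = (2, -2, 6).
Then [q]_B = Q [q]_D = (10, 16, -2).

(10, 16, -2)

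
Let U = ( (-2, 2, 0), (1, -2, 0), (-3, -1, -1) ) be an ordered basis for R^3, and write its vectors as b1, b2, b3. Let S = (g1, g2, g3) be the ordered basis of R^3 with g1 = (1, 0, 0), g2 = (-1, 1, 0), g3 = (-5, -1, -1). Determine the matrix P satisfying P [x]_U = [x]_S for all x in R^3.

Take x = bj: its U-coordinates are the j-th standard unit vector, so P e_j — column j of P — equals [bj]_S.
b1 = 0·g1 + 2g2 + 0·g3, giving column 1 = (0, 2, 0); repeating for each j gives P = [[0, -1, 2], [2, -2, 0], [0, 0, 1]].

[[0, -1, 2], [2, -2, 0], [0, 0, 1]]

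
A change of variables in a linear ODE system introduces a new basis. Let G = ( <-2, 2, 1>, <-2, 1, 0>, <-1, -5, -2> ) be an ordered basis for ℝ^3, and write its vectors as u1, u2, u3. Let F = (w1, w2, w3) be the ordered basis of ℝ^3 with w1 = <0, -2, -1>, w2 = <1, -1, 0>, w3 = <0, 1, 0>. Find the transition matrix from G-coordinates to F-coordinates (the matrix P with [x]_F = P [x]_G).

[[-1, 0, 2], [-2, -2, -1], [-2, -1, -2]]

Let M have columns uj and N have columns wj. Then for every x, N [x]_F = x = M [x]_G, so P = N^(-1) M.
Since det N = -1, N^(-1) has integer entries; multiplying gives P = [[-1, 0, 2], [-2, -2, -1], [-2, -1, -2]].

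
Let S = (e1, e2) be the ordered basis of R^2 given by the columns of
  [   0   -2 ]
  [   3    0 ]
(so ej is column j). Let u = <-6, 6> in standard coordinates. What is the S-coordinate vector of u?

<2, 3>

Write u = c_1 e1 + c_2 e2 and solve for the c_i.
System: 0c_1 - 2c_2 = -6, 3c_1 + 0c_2 = 6; solving gives c_1 = 2, c_2 = 3.
Check: 2e1 + 3e2 = <-6, 6>.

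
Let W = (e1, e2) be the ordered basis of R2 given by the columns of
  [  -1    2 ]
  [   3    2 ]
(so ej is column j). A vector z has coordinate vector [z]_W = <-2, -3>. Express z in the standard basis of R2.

The coordinates say z = -2e1 - 3e2; adding the scaled basis vectors gives <-4, -12>.

<-4, -12>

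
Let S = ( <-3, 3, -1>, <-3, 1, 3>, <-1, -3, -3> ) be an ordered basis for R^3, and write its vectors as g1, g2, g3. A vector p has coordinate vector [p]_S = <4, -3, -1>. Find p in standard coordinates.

<-2, 12, -10>

p = M [p]_S, where M has columns g1, ..., g3.
Carrying out the matrix-vector product, p = <-2, 12, -10>.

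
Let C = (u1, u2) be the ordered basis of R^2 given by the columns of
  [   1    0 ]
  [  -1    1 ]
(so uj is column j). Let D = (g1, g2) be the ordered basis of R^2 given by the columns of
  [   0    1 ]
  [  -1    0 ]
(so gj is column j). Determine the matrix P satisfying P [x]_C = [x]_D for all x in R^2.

Take x = uj: its C-coordinates are the j-th standard unit vector, so P e_j — column j of P — equals [uj]_D.
u1 = g1 + g2, giving column 1 = [1, 1]; repeating for each j gives P = [[1, -1], [1, 0]].

[[1, -1], [1, 0]]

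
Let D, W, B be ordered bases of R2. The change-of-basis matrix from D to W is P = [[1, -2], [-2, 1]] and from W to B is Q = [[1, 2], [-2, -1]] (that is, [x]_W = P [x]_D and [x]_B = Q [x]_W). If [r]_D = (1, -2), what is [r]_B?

Apply P to get W-coordinates (5, -4), then Q to get B-coordinates.
The result is [r]_B = (-3, -6).

(-3, -6)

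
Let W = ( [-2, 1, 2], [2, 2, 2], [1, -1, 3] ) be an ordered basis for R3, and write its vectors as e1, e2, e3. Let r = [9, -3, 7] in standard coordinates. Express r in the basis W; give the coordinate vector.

[r]_W is the unique c with M c = r, where M has columns e1, ..., e3.
Solving this 3x3 system gives c = (-2, 1, 3).
Check: -2e1 + e2 + 3e3 = [9, -3, 7].

[-2, 1, 3]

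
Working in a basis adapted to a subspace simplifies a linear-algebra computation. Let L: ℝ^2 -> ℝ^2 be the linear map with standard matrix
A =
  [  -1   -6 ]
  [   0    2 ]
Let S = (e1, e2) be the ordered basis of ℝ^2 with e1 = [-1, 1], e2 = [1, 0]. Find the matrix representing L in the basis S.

[[2, 0], [-3, -1]]

The j-th column of [L]_S is [L(ej)]_S.
L(e1) = A e1 = [-5, 2] = 2e1 - 3e2, so column 1 is [2, -3].
Repeating for e2 and assembling the columns gives [[2, 0], [-3, -1]].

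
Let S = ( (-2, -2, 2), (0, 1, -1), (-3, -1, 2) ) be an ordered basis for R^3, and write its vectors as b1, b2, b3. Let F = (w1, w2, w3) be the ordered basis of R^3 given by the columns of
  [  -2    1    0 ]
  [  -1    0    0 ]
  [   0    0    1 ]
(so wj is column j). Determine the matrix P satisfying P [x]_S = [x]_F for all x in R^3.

Take x = bj: its S-coordinates are the j-th standard unit vector, so P e_j — column j of P — equals [bj]_F.
b1 = 2w1 + 2w2 + 2w3, giving column 1 = (2, 2, 2); repeating for each j gives P = [[2, -1, 1], [2, -2, -1], [2, -1, 2]].

[[2, -1, 1], [2, -2, -1], [2, -1, 2]]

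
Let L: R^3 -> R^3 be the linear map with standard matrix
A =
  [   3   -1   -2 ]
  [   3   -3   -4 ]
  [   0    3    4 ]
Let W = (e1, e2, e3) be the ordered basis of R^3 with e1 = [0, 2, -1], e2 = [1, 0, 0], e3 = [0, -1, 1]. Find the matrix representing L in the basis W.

[[0, 3, 0], [0, 3, -1], [2, 3, 1]]

Let P have columns e1, ..., e3. Then [L]_W = P^(-1) A P.
Here det P = -1, so P^(-1) is integer; computing A P first and then P^(-1)(A P) gives [[0, 3, 0], [0, 3, -1], [2, 3, 1]].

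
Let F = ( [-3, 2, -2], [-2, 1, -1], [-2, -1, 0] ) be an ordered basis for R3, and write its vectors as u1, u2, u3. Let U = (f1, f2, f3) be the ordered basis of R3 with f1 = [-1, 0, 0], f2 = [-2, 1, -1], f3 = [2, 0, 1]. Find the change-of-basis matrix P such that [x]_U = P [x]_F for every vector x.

[[-1, 0, 2], [2, 1, -1], [0, 0, -1]]

Let M have columns uj and N have columns fj. Then for every x, N [x]_U = x = M [x]_F, so P = N^(-1) M.
Since det N = -1, N^(-1) has integer entries; multiplying gives P = [[-1, 0, 2], [2, 1, -1], [0, 0, -1]].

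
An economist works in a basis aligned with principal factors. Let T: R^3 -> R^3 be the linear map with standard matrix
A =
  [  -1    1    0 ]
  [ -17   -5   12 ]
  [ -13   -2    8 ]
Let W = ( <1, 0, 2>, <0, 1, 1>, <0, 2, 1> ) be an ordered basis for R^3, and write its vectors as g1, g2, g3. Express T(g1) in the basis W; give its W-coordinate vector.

<-1, 3, 2>

Column 1 of [T]_W is the W-coordinate vector of T(g1).
In standard coordinates T(g1) = A g1 = <-1, 7, 3>.
Converting to W: <-1, 7, 3> = -g1 + 3g2 + 2g3, so the coordinate vector is <-1, 3, 2>.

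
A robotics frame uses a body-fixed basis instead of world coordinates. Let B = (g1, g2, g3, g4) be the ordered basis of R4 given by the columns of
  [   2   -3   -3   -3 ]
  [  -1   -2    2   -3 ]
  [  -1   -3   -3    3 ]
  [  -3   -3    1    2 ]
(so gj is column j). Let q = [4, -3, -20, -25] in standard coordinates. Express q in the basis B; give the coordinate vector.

Write q = c_1 g1 + ... + c_4 g4 and solve for the c_i.
Gaussian elimination on [M | q] yields c = (2, 4, -1, -3).
Check: 2g1 + 4g2 - g3 - 3g4 = [4, -3, -20, -25].

[2, 4, -1, -3]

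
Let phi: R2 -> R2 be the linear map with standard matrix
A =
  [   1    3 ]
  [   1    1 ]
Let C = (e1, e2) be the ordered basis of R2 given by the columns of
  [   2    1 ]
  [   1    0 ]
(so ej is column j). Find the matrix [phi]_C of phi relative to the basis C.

Let P have columns e1, e2. Then [phi]_C = P^(-1) A P.
Here det P = -1, so P^(-1) is integer; computing A P first and then P^(-1)(A P) gives [[3, 1], [-1, -1]].

[[3, 1], [-1, -1]]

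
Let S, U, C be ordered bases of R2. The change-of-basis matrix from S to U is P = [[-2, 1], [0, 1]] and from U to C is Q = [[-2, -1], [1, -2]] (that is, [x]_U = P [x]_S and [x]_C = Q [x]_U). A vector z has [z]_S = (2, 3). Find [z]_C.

First [z]_U = P [z]_S = (-1, 3).
Then [z]_C = Q [z]_U = (-1, -7).

(-1, -7)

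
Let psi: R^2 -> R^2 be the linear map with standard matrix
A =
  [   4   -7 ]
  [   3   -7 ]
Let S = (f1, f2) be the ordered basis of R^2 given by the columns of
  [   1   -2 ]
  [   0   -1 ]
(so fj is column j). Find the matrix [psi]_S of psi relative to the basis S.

[[-2, -3], [-3, -1]]

The j-th column of [psi]_S is [psi(fj)]_S.
psi(f1) = A f1 = [4, 3] = -2f1 - 3f2, so column 1 is [-2, -3].
Repeating for f2 and assembling the columns gives [[-2, -3], [-3, -1]].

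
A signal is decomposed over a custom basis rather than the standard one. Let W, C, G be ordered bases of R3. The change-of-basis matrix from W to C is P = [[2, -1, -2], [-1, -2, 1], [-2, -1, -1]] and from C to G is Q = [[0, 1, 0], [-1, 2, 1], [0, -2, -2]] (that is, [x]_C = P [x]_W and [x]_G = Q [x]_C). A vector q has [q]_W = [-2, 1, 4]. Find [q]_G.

Apply P to get C-coordinates [-13, 4, -1], then Q to get G-coordinates.
The result is [q]_G = [4, 20, -6].

[4, 20, -6]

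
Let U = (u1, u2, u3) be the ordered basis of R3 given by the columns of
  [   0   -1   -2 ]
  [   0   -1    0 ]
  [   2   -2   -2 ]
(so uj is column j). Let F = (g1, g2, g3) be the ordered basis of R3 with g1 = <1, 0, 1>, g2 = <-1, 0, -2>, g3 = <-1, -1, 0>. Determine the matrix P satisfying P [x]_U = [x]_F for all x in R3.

[[-2, 2, -2], [-2, 2, 0], [0, 1, 0]]

Column j of P is [uj]_F, since P maps U-coordinates to F-coordinates.
Expressing u1 in F: u1 = -2g1 - 2g2 + 0·g3, so column 1 of P is <-2, -2, 0>.
Doing the same for each uj gives P = [[-2, 2, -2], [-2, 2, 0], [0, 1, 0]].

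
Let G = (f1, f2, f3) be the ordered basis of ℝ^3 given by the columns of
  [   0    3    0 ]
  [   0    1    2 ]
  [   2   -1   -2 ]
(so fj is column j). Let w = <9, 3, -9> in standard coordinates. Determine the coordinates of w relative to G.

[w]_G is the unique c with M c = w, where M has columns f1, ..., f3.
Solving this 3x3 system gives c = (-3, 3, 0).
Check: -3f1 + 3f2 + 0·f3 = <9, 3, -9>.

<-3, 3, 0>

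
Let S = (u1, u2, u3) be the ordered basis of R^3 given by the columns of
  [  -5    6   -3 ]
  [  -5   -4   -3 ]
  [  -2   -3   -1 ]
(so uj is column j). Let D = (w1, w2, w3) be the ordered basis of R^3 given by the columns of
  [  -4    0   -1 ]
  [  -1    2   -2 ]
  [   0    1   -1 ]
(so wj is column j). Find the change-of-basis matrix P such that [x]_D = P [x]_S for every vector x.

[[1, -2, 1], [-1, -1, -2], [1, 2, -1]]

Take x = uj: its S-coordinates are the j-th standard unit vector, so P e_j — column j of P — equals [uj]_D.
u1 = w1 - w2 + w3, giving column 1 = [1, -1, 1]; repeating for each j gives P = [[1, -2, 1], [-1, -1, -2], [1, 2, -1]].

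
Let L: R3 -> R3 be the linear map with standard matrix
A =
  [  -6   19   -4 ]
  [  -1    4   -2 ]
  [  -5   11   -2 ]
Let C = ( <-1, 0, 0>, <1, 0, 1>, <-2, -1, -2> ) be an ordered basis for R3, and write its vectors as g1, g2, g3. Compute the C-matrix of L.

With P the matrix whose columns are g1, ..., g3, [L]_C = P^(-1) A P.
Column by column: L(g1) = A g1 = <6, 1, 5>; its C-coordinates <-1, 3, -1> give column 1.
Continuing for each basis vector yields [L]_C = [[-1, 3, 2], [3, -1, -1], [-1, 3, -2]].

[[-1, 3, 2], [3, -1, -1], [-1, 3, -2]]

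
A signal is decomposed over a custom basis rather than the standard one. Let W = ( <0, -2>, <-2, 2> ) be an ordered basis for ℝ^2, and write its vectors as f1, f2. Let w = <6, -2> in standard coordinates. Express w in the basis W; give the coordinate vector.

Write w = c_1 f1 + c_2 f2 and solve for the c_i.
System: 0c_1 - 2c_2 = 6, -2c_1 + 2c_2 = -2; solving gives c_1 = -2, c_2 = -3.
Check: -2f1 - 3f2 = <6, -2>.

<-2, -3>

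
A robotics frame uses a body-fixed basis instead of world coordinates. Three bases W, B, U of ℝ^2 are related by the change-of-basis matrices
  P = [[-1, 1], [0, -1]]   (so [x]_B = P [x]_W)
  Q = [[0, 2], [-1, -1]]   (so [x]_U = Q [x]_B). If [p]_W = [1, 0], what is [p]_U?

[0, 1]

First [p]_B = P [p]_W = [-1, 0].
Then [p]_U = Q [p]_B = [0, 1].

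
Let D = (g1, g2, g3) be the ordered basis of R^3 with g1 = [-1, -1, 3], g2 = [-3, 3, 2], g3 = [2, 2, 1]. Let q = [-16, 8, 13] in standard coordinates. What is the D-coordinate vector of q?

Write q = c_1 g1 + ... + c_3 g3 and solve for the c_i.
Row-reducing the augmented matrix [M | q] gives c = (2, 4, -1).
Check: 2g1 + 4g2 - g3 = [-16, 8, 13].

[2, 4, -1]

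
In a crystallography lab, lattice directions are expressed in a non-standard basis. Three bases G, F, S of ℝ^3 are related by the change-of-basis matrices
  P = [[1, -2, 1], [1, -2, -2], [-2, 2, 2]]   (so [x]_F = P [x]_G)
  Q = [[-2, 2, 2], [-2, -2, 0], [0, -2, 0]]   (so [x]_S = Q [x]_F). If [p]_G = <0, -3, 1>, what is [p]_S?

<-14, -22, -8>

Apply P to get F-coordinates <7, 4, -4>, then Q to get S-coordinates.
The result is [p]_S = <-14, -22, -8>.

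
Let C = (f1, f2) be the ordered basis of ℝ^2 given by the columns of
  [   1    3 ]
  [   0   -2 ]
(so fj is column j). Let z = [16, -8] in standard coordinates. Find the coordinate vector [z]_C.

[z]_C is the unique c with M c = z, where M has columns f1, f2.
System: c_1 + 3c_2 = 16, 0c_1 - 2c_2 = -8; solving gives c_1 = 4, c_2 = 4.
Check: 4f1 + 4f2 = [16, -8].

[4, 4]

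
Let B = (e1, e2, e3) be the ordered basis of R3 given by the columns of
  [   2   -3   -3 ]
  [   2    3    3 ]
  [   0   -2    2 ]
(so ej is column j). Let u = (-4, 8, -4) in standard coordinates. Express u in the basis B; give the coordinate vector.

(1, 2, 0)

We seek scalars with c_1 e1 + ... + c_3 e3 = u; equivalently solve M c = u where the columns of M are e1, ..., e3.
Gaussian elimination on [M | u] yields c = (1, 2, 0).
Check: e1 + 2e2 + 0·e3 = (-4, 8, -4).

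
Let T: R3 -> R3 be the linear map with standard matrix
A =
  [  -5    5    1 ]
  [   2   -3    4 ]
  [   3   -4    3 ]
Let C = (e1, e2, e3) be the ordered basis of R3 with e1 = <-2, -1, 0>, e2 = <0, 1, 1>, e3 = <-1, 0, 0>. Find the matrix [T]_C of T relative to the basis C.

[[-1, -2, -1], [-2, -1, -3], [-3, -2, -3]]

Let P have columns e1, ..., e3. Then [T]_C = P^(-1) A P.
Here det P = 1, so P^(-1) is integer; computing A P first and then P^(-1)(A P) gives [[-1, -2, -1], [-2, -1, -3], [-3, -2, -3]].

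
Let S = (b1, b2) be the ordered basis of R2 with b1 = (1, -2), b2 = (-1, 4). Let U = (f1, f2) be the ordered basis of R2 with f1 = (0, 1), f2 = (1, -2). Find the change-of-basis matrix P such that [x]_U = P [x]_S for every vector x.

Take x = bj: its S-coordinates are the j-th standard unit vector, so P e_j — column j of P — equals [bj]_U.
b1 = 0·f1 + f2, giving column 1 = (0, 1); repeating for each j gives P = [[0, 2], [1, -1]].

[[0, 2], [1, -1]]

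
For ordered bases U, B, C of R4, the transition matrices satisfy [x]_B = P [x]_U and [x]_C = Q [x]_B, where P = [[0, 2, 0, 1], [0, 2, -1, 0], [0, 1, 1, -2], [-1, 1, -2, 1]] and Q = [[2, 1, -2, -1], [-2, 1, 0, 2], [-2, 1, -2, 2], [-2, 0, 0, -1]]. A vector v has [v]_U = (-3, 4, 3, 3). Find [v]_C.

Composing the changes, [v]_C = Q P [v]_U.
Q P = [[1, 3, -1, 5], [-2, 0, -5, 0], [-2, -2, -7, 4], [1, -5, 2, -3]]; applying this to (-3, 4, 3, 3) gives (21, -9, -11, -26).

(21, -9, -11, -26)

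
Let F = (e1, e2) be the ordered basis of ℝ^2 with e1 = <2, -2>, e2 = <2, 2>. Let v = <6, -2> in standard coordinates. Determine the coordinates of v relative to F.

Write v = c_1 e1 + c_2 e2 and solve for the c_i.
System: 2c_1 + 2c_2 = 6, -2c_1 + 2c_2 = -2; solving gives c_1 = 2, c_2 = 1.
Check: 2e1 + e2 = <6, -2>.

<2, 1>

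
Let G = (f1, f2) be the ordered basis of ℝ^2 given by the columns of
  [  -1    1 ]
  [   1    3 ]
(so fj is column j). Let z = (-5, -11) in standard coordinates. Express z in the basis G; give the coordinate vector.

[z]_G is the unique c with M c = z, where M has columns f1, f2.
System: -c_1 + c_2 = -5, c_1 + 3c_2 = -11; solving gives c_1 = 1, c_2 = -4.
Check: f1 - 4f2 = (-5, -11).

(1, -4)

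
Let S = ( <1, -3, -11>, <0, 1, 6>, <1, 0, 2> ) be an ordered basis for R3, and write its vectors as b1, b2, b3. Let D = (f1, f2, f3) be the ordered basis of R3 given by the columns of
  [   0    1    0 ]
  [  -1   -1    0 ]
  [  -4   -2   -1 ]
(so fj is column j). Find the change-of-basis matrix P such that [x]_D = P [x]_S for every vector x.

[[2, -1, -1], [1, 0, 1], [1, -2, 0]]

Column j of P is [bj]_D, since P maps S-coordinates to D-coordinates.
Expressing b1 in D: b1 = 2f1 + f2 + f3, so column 1 of P is <2, 1, 1>.
Doing the same for each bj gives P = [[2, -1, -1], [1, 0, 1], [1, -2, 0]].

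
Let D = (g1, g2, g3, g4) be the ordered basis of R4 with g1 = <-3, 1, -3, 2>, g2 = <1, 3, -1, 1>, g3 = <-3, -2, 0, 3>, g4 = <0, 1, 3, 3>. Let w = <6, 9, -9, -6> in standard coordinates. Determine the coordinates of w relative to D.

[w]_D is the unique c with M c = w, where M has columns g1, ..., g4.
Row-reducing the augmented matrix [M | w] gives c = (0, 3, -1, -2).
Check: 0·g1 + 3g2 - g3 - 2g4 = <6, 9, -9, -6>.

<0, 3, -1, -2>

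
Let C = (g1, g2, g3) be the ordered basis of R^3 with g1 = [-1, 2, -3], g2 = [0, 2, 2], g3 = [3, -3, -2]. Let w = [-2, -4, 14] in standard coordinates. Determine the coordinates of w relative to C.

We seek scalars with c_1 g1 + ... + c_3 g3 = w; equivalently solve M c = w where the columns of M are g1, ..., g3.
Solving this 3x3 system gives c = (-4, -1, -2).
Check: -4g1 - g2 - 2g3 = [-2, -4, 14].

[-4, -1, -2]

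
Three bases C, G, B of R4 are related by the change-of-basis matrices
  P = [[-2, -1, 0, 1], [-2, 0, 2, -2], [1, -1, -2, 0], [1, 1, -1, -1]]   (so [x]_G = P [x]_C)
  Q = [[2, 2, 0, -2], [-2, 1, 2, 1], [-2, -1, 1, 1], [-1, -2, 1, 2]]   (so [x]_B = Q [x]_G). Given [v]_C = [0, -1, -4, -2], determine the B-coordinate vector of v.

[-20, 21, 20, 28]

Composing the changes, [v]_B = Q P [v]_C.
Q P = [[-10, -4, 6, 0], [5, 1, -3, -5], [8, 2, -5, -1], [9, 2, -8, 1]]; applying this to [0, -1, -4, -2] gives [-20, 21, 20, 28].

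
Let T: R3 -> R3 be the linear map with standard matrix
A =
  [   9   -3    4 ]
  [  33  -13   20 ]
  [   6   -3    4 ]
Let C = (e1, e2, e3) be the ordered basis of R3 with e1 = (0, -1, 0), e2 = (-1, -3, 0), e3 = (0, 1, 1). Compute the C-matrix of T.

With P the matrix whose columns are e1, ..., e3, [T]_C = P^(-1) A P.
Column by column: T(e1) = A e1 = (3, 13, 3); its C-coordinates (-1, -3, 3) give column 1.
Continuing for each basis vector yields [T]_C = [[-1, -3, -3], [-3, 0, -1], [3, 3, 1]].

[[-1, -3, -3], [-3, 0, -1], [3, 3, 1]]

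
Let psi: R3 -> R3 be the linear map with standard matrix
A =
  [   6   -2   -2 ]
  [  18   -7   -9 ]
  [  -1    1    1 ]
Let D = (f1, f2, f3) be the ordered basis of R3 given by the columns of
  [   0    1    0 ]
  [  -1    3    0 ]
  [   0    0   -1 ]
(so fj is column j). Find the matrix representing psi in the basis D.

Let P have columns f1, ..., f3. Then [psi]_D = P^(-1) A P.
Here det P = -1, so P^(-1) is integer; computing A P first and then P^(-1)(A P) gives [[-1, 3, -3], [2, 0, 2], [1, -2, 1]].

[[-1, 3, -3], [2, 0, 2], [1, -2, 1]]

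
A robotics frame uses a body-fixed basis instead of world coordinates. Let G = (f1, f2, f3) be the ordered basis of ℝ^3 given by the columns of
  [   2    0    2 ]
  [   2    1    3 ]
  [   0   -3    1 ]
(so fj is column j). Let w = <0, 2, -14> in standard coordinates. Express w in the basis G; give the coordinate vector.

<2, 4, -2>

Write w = c_1 f1 + ... + c_3 f3 and solve for the c_i.
Gaussian elimination on [M | w] yields c = (2, 4, -2).
Check: 2f1 + 4f2 - 2f3 = <0, 2, -14>.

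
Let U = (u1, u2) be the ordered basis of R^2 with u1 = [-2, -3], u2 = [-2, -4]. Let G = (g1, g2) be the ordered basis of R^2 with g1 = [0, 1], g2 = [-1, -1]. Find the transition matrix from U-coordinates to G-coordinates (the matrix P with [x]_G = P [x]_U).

[[-1, -2], [2, 2]]

Let M have columns uj and N have columns gj. Then for every x, N [x]_G = x = M [x]_U, so P = N^(-1) M.
Since det N = 1, N^(-1) has integer entries; multiplying gives P = [[-1, -2], [2, 2]].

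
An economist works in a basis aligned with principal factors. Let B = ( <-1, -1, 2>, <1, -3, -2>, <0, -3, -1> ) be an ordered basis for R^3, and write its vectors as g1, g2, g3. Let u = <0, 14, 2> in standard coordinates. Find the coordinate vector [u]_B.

Write u = c_1 g1 + ... + c_3 g3 and solve for the c_i.
Row-reducing the augmented matrix [M | u] gives c = (-2, -2, -2).
Check: -2g1 - 2g2 - 2g3 = <0, 14, 2>.

<-2, -2, -2>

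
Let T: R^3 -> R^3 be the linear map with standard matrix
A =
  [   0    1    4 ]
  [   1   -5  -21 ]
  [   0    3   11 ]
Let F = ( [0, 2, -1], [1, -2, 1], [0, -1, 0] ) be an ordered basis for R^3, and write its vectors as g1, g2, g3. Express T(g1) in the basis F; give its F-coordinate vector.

Compute T(g1) = A g1 = [-2, 11, -5] in standard coordinates.
Then write this in F-coordinates: solve for y in y_1 g1 + ... + y_3 g3 = [-2, 11, -5].
This gives y = [3, -2, -1], which is column 1 of [T]_F.

[3, -2, -1]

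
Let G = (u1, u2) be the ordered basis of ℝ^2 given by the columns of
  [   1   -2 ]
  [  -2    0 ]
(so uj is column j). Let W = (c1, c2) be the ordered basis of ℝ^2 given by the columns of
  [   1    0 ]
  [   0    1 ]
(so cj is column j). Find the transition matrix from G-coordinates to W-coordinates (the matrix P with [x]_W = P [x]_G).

[[1, -2], [-2, 0]]

Let M have columns uj and N have columns cj. Then for every x, N [x]_W = x = M [x]_G, so P = N^(-1) M.
Since det N = 1, N^(-1) has integer entries; multiplying gives P = [[1, -2], [-2, 0]].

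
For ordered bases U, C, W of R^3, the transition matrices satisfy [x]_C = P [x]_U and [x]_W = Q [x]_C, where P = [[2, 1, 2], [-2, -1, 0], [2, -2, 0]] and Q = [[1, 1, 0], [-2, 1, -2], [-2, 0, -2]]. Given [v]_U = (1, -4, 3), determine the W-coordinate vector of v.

Composing the changes, [v]_W = Q P [v]_U.
Q P = [[0, 0, 2], [-10, 1, -4], [-8, 2, -4]]; applying this to (1, -4, 3) gives (6, -26, -28).

(6, -26, -28)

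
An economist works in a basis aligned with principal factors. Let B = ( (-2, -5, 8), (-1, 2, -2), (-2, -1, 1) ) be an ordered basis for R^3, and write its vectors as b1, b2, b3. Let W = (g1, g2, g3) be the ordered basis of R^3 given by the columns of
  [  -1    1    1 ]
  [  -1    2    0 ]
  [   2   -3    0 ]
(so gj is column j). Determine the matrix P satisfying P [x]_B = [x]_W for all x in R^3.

Take x = bj: its B-coordinates are the j-th standard unit vector, so P e_j — column j of P — equals [bj]_W.
b1 = g1 - 2g2 + g3, giving column 1 = (1, -2, 1); repeating for each j gives P = [[1, 2, -1], [-2, 2, -1], [1, -1, -2]].

[[1, 2, -1], [-2, 2, -1], [1, -1, -2]]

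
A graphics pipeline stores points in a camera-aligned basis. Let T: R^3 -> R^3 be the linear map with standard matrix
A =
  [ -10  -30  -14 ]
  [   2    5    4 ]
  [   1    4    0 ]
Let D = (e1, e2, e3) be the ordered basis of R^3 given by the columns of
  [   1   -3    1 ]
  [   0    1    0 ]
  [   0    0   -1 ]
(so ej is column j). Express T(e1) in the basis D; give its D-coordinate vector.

Column 1 of [T]_D is the D-coordinate vector of T(e1).
In standard coordinates T(e1) = A e1 = (-10, 2, 1).
Converting to D: (-10, 2, 1) = -3e1 + 2e2 - e3, so the coordinate vector is (-3, 2, -1).

(-3, 2, -1)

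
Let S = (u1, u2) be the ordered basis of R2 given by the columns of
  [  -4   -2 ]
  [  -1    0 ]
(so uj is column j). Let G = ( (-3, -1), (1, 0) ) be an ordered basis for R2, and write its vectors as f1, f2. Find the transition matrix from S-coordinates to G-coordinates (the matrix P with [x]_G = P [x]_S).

Column j of P is [uj]_G, since P maps S-coordinates to G-coordinates.
Expressing u1 in G: u1 = f1 - f2, so column 1 of P is (1, -1).
Doing the same for each uj gives P = [[1, 0], [-1, -2]].

[[1, 0], [-1, -2]]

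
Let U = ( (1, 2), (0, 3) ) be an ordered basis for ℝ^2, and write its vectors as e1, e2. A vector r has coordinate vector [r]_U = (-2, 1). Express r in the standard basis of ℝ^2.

(-2, -1)

By definition r = -2e1 + e2.
Summing componentwise gives (-2, -1).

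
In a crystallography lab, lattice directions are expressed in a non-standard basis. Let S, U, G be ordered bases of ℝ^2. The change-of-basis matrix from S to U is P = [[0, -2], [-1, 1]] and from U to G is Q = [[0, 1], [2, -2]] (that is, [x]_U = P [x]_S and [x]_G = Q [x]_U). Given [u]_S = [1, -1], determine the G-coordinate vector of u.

[-2, 8]

Apply P to get U-coordinates [2, -2], then Q to get G-coordinates.
The result is [u]_G = [-2, 8].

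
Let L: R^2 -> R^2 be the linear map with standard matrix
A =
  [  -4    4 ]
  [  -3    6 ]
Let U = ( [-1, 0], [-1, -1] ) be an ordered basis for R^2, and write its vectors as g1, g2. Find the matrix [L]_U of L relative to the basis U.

Let P have columns g1, g2. Then [L]_U = P^(-1) A P.
Here det P = 1, so P^(-1) is integer; computing A P first and then P^(-1)(A P) gives [[-1, -3], [-3, 3]].

[[-1, -3], [-3, 3]]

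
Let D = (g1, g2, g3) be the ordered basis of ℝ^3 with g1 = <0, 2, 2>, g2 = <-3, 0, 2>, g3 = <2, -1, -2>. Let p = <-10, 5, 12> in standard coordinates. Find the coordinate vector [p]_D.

<3, 4, 1>

We seek scalars with c_1 g1 + ... + c_3 g3 = p; equivalently solve M c = p where the columns of M are g1, ..., g3.
Solving this 3x3 system gives c = (3, 4, 1).
Check: 3g1 + 4g2 + g3 = <-10, 5, 12>.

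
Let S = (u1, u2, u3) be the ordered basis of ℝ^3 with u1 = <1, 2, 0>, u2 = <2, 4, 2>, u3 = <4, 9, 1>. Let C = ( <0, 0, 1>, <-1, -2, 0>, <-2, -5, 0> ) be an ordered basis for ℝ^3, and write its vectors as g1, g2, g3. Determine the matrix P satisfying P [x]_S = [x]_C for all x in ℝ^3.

Let M have columns uj and N have columns gj. Then for every x, N [x]_C = x = M [x]_S, so P = N^(-1) M.
Since det N = 1, N^(-1) has integer entries; multiplying gives P = [[0, 2, 1], [-1, -2, -2], [0, 0, -1]].

[[0, 2, 1], [-1, -2, -2], [0, 0, -1]]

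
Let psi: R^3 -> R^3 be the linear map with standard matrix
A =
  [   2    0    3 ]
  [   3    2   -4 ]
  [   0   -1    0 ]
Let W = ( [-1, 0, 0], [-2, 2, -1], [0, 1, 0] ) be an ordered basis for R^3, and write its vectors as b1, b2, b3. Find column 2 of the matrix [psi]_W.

[3, 2, -2]

Column 2 of [psi]_W is the W-coordinate vector of psi(b2).
In standard coordinates psi(b2) = A b2 = [-7, 2, -2].
Converting to W: [-7, 2, -2] = 3b1 + 2b2 - 2b3, so the coordinate vector is [3, 2, -2].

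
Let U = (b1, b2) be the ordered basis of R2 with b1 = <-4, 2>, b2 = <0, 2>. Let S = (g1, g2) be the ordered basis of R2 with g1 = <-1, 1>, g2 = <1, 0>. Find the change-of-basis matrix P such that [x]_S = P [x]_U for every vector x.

[[2, 2], [-2, 2]]

Column j of P is [bj]_S, since P maps U-coordinates to S-coordinates.
Expressing b1 in S: b1 = 2g1 - 2g2, so column 1 of P is <2, -2>.
Doing the same for each bj gives P = [[2, 2], [-2, 2]].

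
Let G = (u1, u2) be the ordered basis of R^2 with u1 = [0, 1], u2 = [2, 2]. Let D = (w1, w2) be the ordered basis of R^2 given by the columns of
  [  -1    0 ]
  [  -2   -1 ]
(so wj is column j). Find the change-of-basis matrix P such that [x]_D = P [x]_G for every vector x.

Take x = uj: its G-coordinates are the j-th standard unit vector, so P e_j — column j of P — equals [uj]_D.
u1 = 0·w1 - w2, giving column 1 = [0, -1]; repeating for each j gives P = [[0, -2], [-1, 2]].

[[0, -2], [-1, 2]]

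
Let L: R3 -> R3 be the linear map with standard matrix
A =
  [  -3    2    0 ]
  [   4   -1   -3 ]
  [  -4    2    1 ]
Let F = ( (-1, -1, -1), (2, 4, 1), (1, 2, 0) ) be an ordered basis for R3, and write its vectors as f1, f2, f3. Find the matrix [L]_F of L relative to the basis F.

With P the matrix whose columns are f1, ..., f3, [L]_F = P^(-1) A P.
Column by column: L(f1) = A f1 = (1, 0, 1); its F-coordinates (-2, -1, 1) give column 1.
Continuing for each basis vector yields [L]_F = [[-2, -3, 0], [-1, -2, 0], [1, 3, 1]].

[[-2, -3, 0], [-1, -2, 0], [1, 3, 1]]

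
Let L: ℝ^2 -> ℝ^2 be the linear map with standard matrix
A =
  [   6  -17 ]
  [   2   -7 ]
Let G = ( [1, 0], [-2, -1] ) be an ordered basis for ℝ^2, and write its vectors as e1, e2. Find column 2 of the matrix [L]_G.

[-1, -3]

Column 2 of [L]_G is the G-coordinate vector of L(e2).
In standard coordinates L(e2) = A e2 = [5, 3].
Converting to G: [5, 3] = -e1 - 3e2, so the coordinate vector is [-1, -3].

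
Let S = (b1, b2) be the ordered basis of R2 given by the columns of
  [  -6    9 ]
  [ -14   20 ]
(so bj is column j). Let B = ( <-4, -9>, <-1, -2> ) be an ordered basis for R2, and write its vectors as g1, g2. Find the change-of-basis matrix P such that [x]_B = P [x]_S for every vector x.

Let M have columns bj and N have columns gj. Then for every x, N [x]_B = x = M [x]_S, so P = N^(-1) M.
Since det N = -1, N^(-1) has integer entries; multiplying gives P = [[2, -2], [-2, -1]].

[[2, -2], [-2, -1]]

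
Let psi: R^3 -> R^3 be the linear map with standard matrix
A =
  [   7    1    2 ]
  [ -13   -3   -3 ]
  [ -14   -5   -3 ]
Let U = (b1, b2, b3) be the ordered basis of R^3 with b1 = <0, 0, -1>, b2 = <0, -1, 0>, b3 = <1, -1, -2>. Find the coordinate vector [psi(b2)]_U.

Compute psi(b2) = A b2 = <-1, 3, 5> in standard coordinates.
Then write this in U-coordinates: solve for y in y_1 b1 + ... + y_3 b3 = <-1, 3, 5>.
This gives y = <-3, -2, -1>, which is column 2 of [psi]_U.

<-3, -2, -1>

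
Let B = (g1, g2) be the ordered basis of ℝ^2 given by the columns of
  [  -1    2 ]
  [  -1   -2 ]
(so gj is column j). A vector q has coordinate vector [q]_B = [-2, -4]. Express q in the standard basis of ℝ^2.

[-6, 10]

The coordinates say q = -2g1 - 4g2; adding the scaled basis vectors gives [-6, 10].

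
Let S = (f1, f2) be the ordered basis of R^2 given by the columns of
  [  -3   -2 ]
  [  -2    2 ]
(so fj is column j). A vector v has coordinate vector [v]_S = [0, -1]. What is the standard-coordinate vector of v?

By definition v = 0·f1 - f2.
Summing componentwise gives [2, -2].

[2, -2]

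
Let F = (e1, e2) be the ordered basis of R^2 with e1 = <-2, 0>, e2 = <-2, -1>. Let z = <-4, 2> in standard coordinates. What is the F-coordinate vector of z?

We seek scalars with c_1 e1 + c_2 e2 = z; equivalently solve M c = z where the columns of M are e1, e2.
System: -2c_1 - 2c_2 = -4, 0c_1 - c_2 = 2; solving gives c_1 = 4, c_2 = -2.
Check: 4e1 - 2e2 = <-4, 2>.

<4, -2>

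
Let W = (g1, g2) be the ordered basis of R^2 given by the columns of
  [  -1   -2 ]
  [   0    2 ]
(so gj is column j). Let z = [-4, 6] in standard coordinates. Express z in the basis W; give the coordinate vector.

[-2, 3]

We seek scalars with c_1 g1 + c_2 g2 = z; equivalently solve M c = z where the columns of M are g1, g2.
System: -c_1 - 2c_2 = -4, 0c_1 + 2c_2 = 6; solving gives c_1 = -2, c_2 = 3.
Check: -2g1 + 3g2 = [-4, 6].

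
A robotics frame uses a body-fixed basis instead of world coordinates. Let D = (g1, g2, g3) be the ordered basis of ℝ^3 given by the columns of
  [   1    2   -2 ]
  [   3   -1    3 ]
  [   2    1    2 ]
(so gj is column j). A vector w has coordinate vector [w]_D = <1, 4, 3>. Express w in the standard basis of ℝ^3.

<3, 8, 12>

w = M [w]_D, where M has columns g1, ..., g3.
Carrying out the matrix-vector product, w = <3, 8, 12>.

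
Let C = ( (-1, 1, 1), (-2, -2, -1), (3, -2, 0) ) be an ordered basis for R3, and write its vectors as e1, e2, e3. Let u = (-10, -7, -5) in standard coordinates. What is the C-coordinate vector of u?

(-1, 4, -1)

We seek scalars with c_1 e1 + ... + c_3 e3 = u; equivalently solve M c = u where the columns of M are e1, ..., e3.
Row-reducing the augmented matrix [M | u] gives c = (-1, 4, -1).
Check: -e1 + 4e2 - e3 = (-10, -7, -5).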